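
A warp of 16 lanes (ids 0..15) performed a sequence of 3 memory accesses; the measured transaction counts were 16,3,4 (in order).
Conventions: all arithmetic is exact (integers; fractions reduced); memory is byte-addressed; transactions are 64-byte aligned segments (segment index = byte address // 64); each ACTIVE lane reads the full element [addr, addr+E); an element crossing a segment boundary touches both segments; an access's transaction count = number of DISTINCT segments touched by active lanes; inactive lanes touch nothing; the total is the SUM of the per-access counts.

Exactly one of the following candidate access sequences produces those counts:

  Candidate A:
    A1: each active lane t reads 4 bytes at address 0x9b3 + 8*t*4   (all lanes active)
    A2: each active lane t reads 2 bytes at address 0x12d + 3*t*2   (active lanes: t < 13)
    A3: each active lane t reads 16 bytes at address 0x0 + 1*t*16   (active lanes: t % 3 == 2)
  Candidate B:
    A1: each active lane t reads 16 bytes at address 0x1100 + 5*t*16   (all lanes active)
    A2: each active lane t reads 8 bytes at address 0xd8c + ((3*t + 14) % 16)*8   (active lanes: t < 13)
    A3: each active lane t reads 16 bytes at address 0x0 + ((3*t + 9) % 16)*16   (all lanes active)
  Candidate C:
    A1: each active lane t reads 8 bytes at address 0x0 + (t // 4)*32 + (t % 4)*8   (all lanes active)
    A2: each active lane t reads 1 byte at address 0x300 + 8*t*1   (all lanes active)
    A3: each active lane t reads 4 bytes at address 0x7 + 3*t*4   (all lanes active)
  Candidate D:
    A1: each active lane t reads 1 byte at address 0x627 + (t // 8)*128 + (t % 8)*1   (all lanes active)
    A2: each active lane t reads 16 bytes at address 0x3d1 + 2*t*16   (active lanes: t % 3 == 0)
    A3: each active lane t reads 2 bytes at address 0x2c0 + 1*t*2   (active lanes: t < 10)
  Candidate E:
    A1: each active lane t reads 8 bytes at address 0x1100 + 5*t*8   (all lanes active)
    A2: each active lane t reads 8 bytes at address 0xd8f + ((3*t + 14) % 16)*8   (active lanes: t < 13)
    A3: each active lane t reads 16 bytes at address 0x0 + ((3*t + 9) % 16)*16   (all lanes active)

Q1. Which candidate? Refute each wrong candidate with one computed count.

A: A1 gives 9 transactions, not 16
C: A1 gives 2 transactions, not 16
D: A1 gives 2 transactions, not 16
E: A1 gives 10 transactions, not 16
B: all counts match (16,3,4)

Answer: B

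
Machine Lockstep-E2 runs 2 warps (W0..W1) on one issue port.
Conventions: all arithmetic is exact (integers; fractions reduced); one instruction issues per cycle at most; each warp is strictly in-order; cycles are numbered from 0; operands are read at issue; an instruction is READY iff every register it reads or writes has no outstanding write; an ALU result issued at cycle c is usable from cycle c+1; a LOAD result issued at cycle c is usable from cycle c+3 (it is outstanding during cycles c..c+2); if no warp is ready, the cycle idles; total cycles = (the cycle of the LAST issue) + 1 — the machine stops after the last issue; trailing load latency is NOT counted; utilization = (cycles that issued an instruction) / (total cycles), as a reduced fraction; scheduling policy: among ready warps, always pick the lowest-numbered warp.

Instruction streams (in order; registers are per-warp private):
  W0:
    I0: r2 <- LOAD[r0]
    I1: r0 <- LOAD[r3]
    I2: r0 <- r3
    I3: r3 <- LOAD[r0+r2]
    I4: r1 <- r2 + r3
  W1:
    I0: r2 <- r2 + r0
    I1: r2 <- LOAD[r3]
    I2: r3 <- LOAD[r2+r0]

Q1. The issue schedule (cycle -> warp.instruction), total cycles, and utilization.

cycle 0: W0.I0
cycle 1: W0.I1
cycle 2: W1.I0
cycle 3: W1.I1
cycle 4: W0.I2
cycle 5: W0.I3
cycle 6: W1.I2
cycle 7: idle
cycle 8: W0.I4

Answer: 9 cycles, utilization 8/9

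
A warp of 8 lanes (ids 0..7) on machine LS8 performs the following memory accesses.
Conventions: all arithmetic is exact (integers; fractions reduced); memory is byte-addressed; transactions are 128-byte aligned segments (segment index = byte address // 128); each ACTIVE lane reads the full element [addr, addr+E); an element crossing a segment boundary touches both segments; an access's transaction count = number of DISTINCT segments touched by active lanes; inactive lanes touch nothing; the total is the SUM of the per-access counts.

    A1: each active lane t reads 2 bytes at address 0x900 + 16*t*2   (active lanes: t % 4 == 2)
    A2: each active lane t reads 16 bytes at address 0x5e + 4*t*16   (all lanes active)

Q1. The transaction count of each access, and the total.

A1: 2 transactions
A2: 5 transactions

Answer: 2,5; total 7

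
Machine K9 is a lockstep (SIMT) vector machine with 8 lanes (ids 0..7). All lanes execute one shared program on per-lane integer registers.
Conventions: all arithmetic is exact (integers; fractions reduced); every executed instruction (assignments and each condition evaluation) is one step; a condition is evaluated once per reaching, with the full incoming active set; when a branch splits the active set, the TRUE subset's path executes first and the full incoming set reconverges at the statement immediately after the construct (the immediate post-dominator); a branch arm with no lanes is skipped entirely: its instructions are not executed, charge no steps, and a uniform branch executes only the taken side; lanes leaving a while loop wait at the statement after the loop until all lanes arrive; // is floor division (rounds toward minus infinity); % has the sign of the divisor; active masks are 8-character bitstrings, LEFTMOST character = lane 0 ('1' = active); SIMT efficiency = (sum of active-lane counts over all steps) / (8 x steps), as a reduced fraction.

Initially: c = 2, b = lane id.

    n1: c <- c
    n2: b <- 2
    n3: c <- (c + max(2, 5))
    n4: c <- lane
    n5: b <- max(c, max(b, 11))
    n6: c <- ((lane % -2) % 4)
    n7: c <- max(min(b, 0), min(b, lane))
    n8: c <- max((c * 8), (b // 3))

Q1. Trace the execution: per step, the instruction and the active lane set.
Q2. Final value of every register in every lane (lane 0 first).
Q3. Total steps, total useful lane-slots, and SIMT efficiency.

step 0: c <- c                       11111111
step 1: b <- 2                       11111111
step 2: c <- (c + max(2, 5))         11111111
step 3: c <- lane                    11111111
step 4: b <- max(c, max(b, 11))      11111111
step 5: c <- ((lane % -2) % 4)       11111111
step 6: c <- max(min(b, 0), min(b, lane)) 11111111
step 7: c <- max((c * 8), (b // 3))  11111111

Answer: 8 steps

c: 3,8,16,24,32,40,48,56
b: 11,11,11,11,11,11,11,11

steps = 8; useful = 64; efficiency = 64/64 = 1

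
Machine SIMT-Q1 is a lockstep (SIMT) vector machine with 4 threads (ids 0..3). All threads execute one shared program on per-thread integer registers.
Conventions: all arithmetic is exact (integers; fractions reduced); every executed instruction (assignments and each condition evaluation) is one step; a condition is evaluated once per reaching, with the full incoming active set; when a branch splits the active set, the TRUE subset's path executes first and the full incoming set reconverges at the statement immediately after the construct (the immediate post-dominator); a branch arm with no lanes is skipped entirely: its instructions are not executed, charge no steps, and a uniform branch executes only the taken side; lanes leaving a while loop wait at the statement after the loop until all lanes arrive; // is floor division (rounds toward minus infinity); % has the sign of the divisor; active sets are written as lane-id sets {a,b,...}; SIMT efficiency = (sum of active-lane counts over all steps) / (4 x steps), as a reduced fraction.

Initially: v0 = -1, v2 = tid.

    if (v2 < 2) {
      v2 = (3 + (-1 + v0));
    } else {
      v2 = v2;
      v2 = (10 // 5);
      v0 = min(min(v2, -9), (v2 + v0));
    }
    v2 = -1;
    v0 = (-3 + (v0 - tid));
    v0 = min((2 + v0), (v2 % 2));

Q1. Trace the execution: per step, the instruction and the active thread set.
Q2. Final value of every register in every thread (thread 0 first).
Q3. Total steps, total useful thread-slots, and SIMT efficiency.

step 0: eval (v2 < 2)                {0,1,2,3}
step 1: v2 <- (3 + (-1 + v0))        {0,1}
step 2: v2 <- v2                     {2,3}
step 3: v2 <- (10 // 5)              {2,3}
step 4: v0 <- min(min(v2, -9), (v2 + v0)) {2,3}
step 5: v2 <- -1                     {0,1,2,3}
step 6: v0 <- (-3 + (v0 - tid))      {0,1,2,3}
step 7: v0 <- min((2 + v0), (v2 % 2)) {0,1,2,3}

Answer: 8 steps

v0: -2,-3,-12,-13
v2: -1,-1,-1,-1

steps = 8; useful = 24; efficiency = 24/32 = 3/4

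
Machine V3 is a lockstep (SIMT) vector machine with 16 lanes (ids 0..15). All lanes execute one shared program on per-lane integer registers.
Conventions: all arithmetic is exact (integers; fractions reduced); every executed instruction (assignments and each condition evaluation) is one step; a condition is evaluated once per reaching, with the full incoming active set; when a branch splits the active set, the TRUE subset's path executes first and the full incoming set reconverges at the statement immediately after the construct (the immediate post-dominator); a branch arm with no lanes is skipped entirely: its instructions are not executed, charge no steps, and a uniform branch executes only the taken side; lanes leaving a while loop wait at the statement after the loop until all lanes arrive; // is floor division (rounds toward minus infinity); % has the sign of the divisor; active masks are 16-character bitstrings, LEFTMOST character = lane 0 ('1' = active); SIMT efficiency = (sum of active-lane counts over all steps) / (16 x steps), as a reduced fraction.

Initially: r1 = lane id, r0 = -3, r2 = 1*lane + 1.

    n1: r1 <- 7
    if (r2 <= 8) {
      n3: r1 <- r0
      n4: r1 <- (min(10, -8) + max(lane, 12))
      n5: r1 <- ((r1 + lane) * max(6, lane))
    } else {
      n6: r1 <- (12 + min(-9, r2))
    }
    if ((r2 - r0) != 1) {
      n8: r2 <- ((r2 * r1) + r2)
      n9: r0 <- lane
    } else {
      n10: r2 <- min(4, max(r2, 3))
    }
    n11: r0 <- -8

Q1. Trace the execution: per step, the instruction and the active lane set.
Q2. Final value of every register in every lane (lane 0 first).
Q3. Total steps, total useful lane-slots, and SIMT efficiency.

step 0: r1 <- 7                      1111111111111111
step 1: eval (r2 <= 8)               1111111111111111
step 2: r1 <- r0                     1111111100000000
step 3: r1 <- (min(10, -8) + max(lane, 12)) 1111111100000000
step 4: r1 <- ((r1 + lane) * max(6, lane)) 1111111100000000
step 5: r1 <- (12 + min(-9, r2))     0000000011111111
step 6: eval ((r2 - r0) != 1)        1111111111111111
step 7: r2 <- ((r2 * r1) + r2)       1111111111111111
step 8: r0 <- lane                   1111111111111111
step 9: r0 <- -8                     1111111111111111

Answer: 10 steps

r1: 24,30,36,42,48,54,60,77,3,3,3,3,3,3,3,3
r0: -8,-8,-8,-8,-8,-8,-8,-8,-8,-8,-8,-8,-8,-8,-8,-8
r2: 25,62,111,172,245,330,427,624,36,40,44,48,52,56,60,64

steps = 10; useful = 128; efficiency = 128/160 = 4/5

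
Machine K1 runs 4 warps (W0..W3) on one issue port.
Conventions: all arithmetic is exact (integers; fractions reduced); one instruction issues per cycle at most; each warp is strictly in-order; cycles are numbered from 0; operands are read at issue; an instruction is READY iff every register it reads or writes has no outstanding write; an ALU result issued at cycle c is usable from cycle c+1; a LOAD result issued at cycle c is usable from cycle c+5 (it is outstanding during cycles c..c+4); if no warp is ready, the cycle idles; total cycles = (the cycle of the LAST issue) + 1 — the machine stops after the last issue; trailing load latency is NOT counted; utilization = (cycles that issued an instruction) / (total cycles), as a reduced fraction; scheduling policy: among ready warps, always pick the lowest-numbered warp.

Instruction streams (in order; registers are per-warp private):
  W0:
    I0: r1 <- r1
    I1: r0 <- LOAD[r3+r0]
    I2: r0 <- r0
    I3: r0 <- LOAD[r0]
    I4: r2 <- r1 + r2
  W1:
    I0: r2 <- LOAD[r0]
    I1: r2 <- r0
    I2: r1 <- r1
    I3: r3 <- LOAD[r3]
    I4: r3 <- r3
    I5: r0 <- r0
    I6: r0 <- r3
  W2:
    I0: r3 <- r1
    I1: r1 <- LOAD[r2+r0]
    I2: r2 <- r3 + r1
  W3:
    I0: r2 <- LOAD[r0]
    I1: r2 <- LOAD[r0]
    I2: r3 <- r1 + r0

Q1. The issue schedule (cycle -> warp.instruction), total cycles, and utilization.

cycle 0: W0.I0
cycle 1: W0.I1
cycle 2: W1.I0
cycle 3: W2.I0
cycle 4: W2.I1
cycle 5: W3.I0
cycle 6: W0.I2
cycle 7: W0.I3
cycle 8: W0.I4
cycle 9: W1.I1
cycle 10: W1.I2
cycle 11: W1.I3
cycle 12: W2.I2
cycle 13: W3.I1
cycle 14: W3.I2
cycle 15: idle
cycle 16: W1.I4
cycle 17: W1.I5
cycle 18: W1.I6

Answer: 19 cycles, utilization 18/19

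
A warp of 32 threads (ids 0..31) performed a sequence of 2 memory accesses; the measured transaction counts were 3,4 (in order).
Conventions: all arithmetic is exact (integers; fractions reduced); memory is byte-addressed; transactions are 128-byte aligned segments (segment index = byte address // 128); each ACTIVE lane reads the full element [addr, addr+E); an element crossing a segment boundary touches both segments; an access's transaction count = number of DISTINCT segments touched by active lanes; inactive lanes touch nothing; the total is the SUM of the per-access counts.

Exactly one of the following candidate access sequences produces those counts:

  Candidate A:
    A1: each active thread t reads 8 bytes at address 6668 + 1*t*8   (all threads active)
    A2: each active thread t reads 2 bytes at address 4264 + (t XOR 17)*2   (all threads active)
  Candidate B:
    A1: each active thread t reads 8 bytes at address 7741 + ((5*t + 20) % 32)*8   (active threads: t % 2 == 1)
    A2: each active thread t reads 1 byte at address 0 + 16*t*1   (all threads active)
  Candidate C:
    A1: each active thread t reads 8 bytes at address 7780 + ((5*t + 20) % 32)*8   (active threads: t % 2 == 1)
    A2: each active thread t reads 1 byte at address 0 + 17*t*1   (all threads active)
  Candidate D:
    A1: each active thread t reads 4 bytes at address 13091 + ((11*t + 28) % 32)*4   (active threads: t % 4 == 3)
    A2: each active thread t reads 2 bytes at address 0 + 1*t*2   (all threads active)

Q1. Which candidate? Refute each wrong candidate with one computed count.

A: A2 gives 1 transaction, not 4
C: A2 gives 5 transactions, not 4
D: A1 gives 2 transactions, not 3
B: all counts match (3,4)

Answer: B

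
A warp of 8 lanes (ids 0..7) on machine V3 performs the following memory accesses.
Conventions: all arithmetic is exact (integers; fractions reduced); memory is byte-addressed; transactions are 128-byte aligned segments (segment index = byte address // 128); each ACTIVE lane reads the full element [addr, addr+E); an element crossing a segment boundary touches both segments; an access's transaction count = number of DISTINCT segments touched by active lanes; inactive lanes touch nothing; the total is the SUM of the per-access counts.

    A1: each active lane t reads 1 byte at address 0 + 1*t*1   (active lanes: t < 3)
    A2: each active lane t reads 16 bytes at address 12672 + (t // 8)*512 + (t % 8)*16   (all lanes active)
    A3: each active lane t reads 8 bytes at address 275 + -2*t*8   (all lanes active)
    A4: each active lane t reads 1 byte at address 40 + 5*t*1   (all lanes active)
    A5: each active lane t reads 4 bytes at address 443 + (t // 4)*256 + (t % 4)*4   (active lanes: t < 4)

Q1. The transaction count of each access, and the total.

A1: 1 transaction
A2: 1 transaction
A3: 2 transactions
A4: 1 transaction
A5: 1 transaction

Answer: 1,1,2,1,1; total 6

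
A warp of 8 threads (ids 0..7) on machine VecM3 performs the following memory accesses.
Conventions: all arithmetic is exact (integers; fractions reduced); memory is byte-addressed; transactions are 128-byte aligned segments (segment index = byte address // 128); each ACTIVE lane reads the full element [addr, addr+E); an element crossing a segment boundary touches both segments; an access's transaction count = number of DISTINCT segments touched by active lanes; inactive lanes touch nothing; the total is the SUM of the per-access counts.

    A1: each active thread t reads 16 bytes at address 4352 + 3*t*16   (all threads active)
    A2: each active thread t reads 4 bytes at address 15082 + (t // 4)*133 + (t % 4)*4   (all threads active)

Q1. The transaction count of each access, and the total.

A1: 3 transactions
A2: 2 transactions

Answer: 3,2; total 5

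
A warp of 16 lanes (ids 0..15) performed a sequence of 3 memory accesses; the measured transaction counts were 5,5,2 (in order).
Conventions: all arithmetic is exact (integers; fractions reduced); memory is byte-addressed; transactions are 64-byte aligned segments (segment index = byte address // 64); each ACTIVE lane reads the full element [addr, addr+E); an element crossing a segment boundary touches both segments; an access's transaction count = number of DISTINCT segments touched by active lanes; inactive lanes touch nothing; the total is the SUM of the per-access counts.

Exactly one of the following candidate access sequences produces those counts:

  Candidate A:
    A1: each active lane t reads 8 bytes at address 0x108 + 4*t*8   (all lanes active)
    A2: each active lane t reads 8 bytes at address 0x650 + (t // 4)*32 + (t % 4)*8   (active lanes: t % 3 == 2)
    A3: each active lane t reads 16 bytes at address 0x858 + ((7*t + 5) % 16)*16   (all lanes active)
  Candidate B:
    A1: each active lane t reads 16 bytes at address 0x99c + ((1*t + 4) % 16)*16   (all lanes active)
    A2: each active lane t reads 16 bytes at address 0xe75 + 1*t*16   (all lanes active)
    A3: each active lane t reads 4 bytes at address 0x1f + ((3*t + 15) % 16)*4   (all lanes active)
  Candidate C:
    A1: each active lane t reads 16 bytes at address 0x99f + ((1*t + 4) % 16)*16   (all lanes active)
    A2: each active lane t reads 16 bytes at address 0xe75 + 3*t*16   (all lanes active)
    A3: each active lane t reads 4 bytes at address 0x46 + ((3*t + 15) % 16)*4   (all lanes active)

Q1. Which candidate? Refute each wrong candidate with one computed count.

A: A1 gives 8 transactions, not 5
C: A2 gives 13 transactions, not 5
B: all counts match (5,5,2)

Answer: B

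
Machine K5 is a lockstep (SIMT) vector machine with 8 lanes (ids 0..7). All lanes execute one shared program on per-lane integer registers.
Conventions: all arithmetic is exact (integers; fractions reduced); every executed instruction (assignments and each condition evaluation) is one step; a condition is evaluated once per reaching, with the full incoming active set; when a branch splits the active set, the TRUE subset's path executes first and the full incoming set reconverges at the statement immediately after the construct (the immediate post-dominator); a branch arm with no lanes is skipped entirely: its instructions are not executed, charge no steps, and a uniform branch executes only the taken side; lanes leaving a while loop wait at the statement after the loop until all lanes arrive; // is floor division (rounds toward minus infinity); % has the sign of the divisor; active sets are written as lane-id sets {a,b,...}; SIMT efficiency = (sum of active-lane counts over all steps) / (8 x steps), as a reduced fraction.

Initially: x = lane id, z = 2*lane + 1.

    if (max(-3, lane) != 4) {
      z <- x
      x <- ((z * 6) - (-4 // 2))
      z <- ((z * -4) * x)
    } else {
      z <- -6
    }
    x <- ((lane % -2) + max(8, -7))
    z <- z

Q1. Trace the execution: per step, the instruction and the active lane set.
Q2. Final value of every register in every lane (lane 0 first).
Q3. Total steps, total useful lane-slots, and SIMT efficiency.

step 0: eval (max(-3, lane) != 4)    {0,1,2,3,4,5,6,7}
step 1: z <- x                       {0,1,2,3,5,6,7}
step 2: x <- ((z * 6) - (-4 // 2))   {0,1,2,3,5,6,7}
step 3: z <- ((z * -4) * x)          {0,1,2,3,5,6,7}
step 4: z <- -6                      {4}
step 5: x <- ((lane % -2) + max(8, -7)) {0,1,2,3,4,5,6,7}
step 6: z <- z                       {0,1,2,3,4,5,6,7}

Answer: 7 steps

x: 8,7,8,7,8,7,8,7
z: 0,-32,-112,-240,-6,-640,-912,-1232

steps = 7; useful = 46; efficiency = 46/56 = 23/28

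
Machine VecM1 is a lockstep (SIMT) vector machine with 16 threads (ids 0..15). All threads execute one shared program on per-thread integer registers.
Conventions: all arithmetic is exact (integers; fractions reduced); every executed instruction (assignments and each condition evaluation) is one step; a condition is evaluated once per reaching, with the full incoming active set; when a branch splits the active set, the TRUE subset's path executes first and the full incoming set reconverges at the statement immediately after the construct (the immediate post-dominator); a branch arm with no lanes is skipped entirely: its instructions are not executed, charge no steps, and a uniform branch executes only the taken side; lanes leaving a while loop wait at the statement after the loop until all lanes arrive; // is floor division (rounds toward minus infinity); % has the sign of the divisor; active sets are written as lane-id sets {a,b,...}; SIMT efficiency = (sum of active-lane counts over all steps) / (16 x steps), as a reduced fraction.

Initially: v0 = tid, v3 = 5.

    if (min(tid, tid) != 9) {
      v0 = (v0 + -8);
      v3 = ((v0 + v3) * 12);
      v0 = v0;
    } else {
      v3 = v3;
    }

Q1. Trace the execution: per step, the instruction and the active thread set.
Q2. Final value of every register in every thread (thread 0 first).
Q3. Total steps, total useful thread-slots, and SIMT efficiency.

step 0: eval (min(tid, tid) != 9)    {0,1,2,3,4,5,6,7,8,9,10,11,12,13,14,15}
step 1: v0 <- (v0 + -8)              {0,1,2,3,4,5,6,7,8,10,11,12,13,14,15}
step 2: v3 <- ((v0 + v3) * 12)       {0,1,2,3,4,5,6,7,8,10,11,12,13,14,15}
step 3: v0 <- v0                     {0,1,2,3,4,5,6,7,8,10,11,12,13,14,15}
step 4: v3 <- v3                     {9}

Answer: 5 steps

v0: -8,-7,-6,-5,-4,-3,-2,-1,0,9,2,3,4,5,6,7
v3: -36,-24,-12,0,12,24,36,48,60,5,84,96,108,120,132,144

steps = 5; useful = 62; efficiency = 62/80 = 31/40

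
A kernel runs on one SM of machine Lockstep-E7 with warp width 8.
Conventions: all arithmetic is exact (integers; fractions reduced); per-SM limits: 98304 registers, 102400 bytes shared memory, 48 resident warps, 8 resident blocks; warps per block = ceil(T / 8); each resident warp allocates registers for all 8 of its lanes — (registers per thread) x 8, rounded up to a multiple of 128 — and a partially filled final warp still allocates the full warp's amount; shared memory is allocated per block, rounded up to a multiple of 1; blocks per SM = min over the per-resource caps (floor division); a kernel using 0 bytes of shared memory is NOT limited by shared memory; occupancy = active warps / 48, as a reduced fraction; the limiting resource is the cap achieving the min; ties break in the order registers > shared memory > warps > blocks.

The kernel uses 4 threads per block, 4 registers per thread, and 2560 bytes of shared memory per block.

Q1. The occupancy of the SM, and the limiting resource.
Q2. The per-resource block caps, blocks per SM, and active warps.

Answer: occupancy 1/6, limited by blocks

registers: 768 blocks
shared memory: 40 blocks
warps: 48 blocks
blocks: 8 blocks

Answer: 8 blocks, 8 active warps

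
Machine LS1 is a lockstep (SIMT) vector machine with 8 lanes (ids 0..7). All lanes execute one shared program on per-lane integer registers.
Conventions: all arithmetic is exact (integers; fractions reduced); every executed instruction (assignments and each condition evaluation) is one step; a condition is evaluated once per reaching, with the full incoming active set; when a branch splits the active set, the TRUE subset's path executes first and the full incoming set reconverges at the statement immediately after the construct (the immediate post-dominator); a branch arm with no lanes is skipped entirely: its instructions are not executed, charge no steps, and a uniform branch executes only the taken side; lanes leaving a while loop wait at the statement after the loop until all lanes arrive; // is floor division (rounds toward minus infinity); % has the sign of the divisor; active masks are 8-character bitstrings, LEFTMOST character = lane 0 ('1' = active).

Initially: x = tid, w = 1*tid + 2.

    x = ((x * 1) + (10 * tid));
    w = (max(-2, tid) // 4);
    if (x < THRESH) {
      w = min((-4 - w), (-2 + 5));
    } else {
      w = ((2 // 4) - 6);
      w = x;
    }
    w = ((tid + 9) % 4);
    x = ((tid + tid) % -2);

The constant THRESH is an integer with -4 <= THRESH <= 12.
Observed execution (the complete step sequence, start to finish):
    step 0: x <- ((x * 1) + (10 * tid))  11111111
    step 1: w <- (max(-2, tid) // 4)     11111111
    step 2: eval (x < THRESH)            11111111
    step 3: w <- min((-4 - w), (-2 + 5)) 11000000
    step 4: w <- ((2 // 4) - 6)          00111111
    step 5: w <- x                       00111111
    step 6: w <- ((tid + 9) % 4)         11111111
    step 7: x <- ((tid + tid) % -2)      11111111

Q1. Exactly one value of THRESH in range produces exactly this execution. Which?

Answer: THRESH = 12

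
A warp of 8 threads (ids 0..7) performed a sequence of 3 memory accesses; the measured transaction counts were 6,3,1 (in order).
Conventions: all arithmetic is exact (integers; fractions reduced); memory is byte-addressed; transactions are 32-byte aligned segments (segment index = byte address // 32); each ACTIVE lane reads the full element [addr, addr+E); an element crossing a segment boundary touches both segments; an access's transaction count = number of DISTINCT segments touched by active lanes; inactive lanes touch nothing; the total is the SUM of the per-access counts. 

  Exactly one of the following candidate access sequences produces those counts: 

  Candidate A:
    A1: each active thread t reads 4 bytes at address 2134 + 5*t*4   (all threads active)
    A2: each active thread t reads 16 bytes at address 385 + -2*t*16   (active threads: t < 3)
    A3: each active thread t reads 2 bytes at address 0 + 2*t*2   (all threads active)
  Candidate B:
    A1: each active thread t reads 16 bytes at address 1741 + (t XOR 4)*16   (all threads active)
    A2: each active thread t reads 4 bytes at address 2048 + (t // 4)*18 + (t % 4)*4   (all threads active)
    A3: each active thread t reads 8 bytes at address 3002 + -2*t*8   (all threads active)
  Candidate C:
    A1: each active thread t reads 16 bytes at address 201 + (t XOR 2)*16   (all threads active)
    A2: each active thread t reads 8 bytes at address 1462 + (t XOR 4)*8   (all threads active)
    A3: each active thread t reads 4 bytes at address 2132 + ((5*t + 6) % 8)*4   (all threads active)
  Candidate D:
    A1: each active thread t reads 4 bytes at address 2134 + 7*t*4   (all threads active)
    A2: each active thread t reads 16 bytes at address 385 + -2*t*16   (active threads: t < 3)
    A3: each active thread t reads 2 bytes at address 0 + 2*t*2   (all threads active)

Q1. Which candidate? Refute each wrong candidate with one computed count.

B: A1 gives 5 transactions, not 6
C: A1 gives 5 transactions, not 6
D: A1 gives 7 transactions, not 6
A: all counts match (6,3,1)

Answer: A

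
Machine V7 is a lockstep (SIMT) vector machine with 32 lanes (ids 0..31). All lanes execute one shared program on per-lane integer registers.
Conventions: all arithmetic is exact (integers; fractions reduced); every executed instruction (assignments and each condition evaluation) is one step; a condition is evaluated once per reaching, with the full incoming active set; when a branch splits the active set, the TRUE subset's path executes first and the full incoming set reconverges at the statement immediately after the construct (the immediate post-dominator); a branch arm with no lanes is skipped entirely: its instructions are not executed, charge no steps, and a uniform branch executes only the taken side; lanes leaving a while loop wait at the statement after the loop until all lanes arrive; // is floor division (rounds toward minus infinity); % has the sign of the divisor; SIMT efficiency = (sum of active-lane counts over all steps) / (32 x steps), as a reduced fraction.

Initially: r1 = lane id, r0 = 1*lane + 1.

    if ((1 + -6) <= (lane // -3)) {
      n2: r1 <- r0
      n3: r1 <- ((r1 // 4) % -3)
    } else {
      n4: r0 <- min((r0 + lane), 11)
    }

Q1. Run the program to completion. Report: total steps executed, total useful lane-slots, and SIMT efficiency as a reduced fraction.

Answer: 4 steps, 80 useful, 5/8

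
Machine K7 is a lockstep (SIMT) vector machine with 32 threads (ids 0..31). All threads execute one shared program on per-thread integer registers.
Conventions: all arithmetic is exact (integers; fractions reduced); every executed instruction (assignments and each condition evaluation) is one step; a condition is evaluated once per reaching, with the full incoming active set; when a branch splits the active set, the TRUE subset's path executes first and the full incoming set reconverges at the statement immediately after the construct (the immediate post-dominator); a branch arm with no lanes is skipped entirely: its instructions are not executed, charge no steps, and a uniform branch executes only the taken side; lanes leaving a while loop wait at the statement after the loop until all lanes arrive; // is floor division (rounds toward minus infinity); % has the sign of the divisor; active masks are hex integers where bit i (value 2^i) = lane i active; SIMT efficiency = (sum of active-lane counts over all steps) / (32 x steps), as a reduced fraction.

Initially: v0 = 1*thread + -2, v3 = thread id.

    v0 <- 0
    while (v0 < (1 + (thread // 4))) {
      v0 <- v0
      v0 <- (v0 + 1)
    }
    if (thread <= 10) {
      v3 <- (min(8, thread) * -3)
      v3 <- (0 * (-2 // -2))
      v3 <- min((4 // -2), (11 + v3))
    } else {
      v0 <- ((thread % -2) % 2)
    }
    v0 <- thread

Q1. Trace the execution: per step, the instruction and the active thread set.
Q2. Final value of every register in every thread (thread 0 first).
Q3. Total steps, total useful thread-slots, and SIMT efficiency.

step 0: v0 <- 0                      0xffffffff
step 1: eval (v0 < (1 + (thread // 4))) 0xffffffff
step 2: v0 <- v0                     0xffffffff
step 3: v0 <- (v0 + 1)               0xffffffff
step 4: eval (v0 < (1 + (thread // 4))) 0xffffffff
step 5: v0 <- v0                     0xfffffff0
step 6: v0 <- (v0 + 1)               0xfffffff0
step 7: eval (v0 < (1 + (thread // 4))) 0xfffffff0
step 8: v0 <- v0                     0xffffff00
step 9: v0 <- (v0 + 1)               0xffffff00
step 10: eval (v0 < (1 + (thread // 4))) 0xffffff00
step 11: v0 <- v0                     0xfffff000
step 12: v0 <- (v0 + 1)               0xfffff000
step 13: eval (v0 < (1 + (thread // 4))) 0xfffff000
step 14: v0 <- v0                     0xffff0000
step 15: v0 <- (v0 + 1)               0xffff0000
step 16: eval (v0 < (1 + (thread // 4))) 0xffff0000
step 17: v0 <- v0                     0xfff00000
step 18: v0 <- (v0 + 1)               0xfff00000
step 19: eval (v0 < (1 + (thread // 4))) 0xfff00000
step 20: v0 <- v0                     0xff000000
step 21: v0 <- (v0 + 1)               0xff000000
step 22: eval (v0 < (1 + (thread // 4))) 0xff000000
step 23: v0 <- v0                     0xf0000000
step 24: v0 <- (v0 + 1)               0xf0000000
step 25: eval (v0 < (1 + (thread // 4))) 0xf0000000
step 26: eval (thread <= 10)          0xffffffff
step 27: v3 <- (min(8, thread) * -3)  0x000007ff
step 28: v3 <- (0 * (-2 // -2))       0x000007ff
step 29: v3 <- min((4 // -2), (11 + v3)) 0x000007ff
step 30: v0 <- ((thread % -2) % 2)    0xfffff800
step 31: v0 <- thread                 0xffffffff

Answer: 32 steps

v0: 0,1,2,3,4,5,6,7,8,9,10,11,12,13,14,15,16,17,18,19,20,21,22,23,24,25,26,27,28,29,30,31
v3: -2,-2,-2,-2,-2,-2,-2,-2,-2,-2,-2,11,12,13,14,15,16,17,18,19,20,21,22,23,24,25,26,27,28,29,30,31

steps = 32; useful = 614; efficiency = 614/1024 = 307/512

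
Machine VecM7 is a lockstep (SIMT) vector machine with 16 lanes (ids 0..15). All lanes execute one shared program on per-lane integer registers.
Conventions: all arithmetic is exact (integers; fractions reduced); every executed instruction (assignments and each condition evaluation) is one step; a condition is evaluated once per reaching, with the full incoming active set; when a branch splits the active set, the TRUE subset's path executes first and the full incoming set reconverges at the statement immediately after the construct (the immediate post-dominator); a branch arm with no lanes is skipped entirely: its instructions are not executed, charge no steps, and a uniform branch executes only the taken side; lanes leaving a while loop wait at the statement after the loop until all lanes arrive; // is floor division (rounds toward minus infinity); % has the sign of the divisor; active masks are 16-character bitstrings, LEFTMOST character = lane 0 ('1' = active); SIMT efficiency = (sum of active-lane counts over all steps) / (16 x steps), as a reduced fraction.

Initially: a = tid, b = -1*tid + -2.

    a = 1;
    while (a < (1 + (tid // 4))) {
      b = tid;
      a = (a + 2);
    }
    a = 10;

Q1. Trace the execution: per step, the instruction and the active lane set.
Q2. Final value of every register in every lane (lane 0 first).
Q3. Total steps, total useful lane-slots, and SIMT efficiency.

step 0: a <- 1                       1111111111111111
step 1: eval (a < (1 + (tid // 4)))  1111111111111111
step 2: b <- tid                     0000111111111111
step 3: a <- (a + 2)                 0000111111111111
step 4: eval (a < (1 + (tid // 4)))  0000111111111111
step 5: b <- tid                     0000000000001111
step 6: a <- (a + 2)                 0000000000001111
step 7: eval (a < (1 + (tid // 4)))  0000000000001111
step 8: a <- 10                      1111111111111111

Answer: 9 steps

a: 10,10,10,10,10,10,10,10,10,10,10,10,10,10,10,10
b: -2,-3,-4,-5,4,5,6,7,8,9,10,11,12,13,14,15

steps = 9; useful = 96; efficiency = 96/144 = 2/3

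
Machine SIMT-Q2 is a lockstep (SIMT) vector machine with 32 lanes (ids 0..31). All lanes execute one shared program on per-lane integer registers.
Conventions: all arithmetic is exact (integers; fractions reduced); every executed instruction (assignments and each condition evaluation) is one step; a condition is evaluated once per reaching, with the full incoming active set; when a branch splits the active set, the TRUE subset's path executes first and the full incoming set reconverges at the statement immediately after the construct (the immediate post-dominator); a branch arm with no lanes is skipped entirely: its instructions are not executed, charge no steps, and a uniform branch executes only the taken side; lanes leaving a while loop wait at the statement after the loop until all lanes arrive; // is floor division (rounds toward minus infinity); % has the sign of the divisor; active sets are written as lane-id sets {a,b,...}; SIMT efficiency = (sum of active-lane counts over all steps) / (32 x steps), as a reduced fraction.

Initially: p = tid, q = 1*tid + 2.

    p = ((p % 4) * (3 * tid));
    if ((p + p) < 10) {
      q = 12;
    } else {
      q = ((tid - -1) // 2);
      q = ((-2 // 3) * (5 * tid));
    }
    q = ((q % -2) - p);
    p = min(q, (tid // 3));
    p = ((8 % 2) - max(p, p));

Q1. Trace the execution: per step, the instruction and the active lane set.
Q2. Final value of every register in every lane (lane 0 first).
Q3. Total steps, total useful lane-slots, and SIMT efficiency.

step 0: p <- ((p % 4) * (3 * tid))   {0,1,2,3,4,5,6,7,8,9,10,11,12,13,14,15,16,17,18,19,20,21,22,23,24,25,26,27,28,29,30,31}
step 1: eval ((p + p) < 10)          {0,1,2,3,4,5,6,7,8,9,10,11,12,13,14,15,16,17,18,19,20,21,22,23,24,25,26,27,28,29,30,31}
step 2: q <- 12                      {0,1,4,8,12,16,20,24,28}
step 3: q <- ((tid - -1) // 2)       {2,3,5,6,7,9,10,11,13,14,15,17,18,19,21,22,23,25,26,27,29,30,31}
step 4: q <- ((-2 // 3) * (5 * tid)) {2,3,5,6,7,9,10,11,13,14,15,17,18,19,21,22,23,25,26,27,29,30,31}
step 5: q <- ((q % -2) - p)          {0,1,2,3,4,5,6,7,8,9,10,11,12,13,14,15,16,17,18,19,20,21,22,23,24,25,26,27,28,29,30,31}
step 6: p <- min(q, (tid // 3))      {0,1,2,3,4,5,6,7,8,9,10,11,12,13,14,15,16,17,18,19,20,21,22,23,24,25,26,27,28,29,30,31}
step 7: p <- ((8 % 2) - max(p, p))   {0,1,2,3,4,5,6,7,8,9,10,11,12,13,14,15,16,17,18,19,20,21,22,23,24,25,26,27,28,29,30,31}

Answer: 8 steps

p: 0,3,12,28,0,16,36,64,0,28,60,100,0,40,84,136,0,52,108,172,0,64,132,208,0,76,156,244,0,88,180,280
q: 0,-3,-12,-28,0,-16,-36,-64,0,-28,-60,-100,0,-40,-84,-136,0,-52,-108,-172,0,-64,-132,-208,0,-76,-156,-244,0,-88,-180,-280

steps = 8; useful = 215; efficiency = 215/256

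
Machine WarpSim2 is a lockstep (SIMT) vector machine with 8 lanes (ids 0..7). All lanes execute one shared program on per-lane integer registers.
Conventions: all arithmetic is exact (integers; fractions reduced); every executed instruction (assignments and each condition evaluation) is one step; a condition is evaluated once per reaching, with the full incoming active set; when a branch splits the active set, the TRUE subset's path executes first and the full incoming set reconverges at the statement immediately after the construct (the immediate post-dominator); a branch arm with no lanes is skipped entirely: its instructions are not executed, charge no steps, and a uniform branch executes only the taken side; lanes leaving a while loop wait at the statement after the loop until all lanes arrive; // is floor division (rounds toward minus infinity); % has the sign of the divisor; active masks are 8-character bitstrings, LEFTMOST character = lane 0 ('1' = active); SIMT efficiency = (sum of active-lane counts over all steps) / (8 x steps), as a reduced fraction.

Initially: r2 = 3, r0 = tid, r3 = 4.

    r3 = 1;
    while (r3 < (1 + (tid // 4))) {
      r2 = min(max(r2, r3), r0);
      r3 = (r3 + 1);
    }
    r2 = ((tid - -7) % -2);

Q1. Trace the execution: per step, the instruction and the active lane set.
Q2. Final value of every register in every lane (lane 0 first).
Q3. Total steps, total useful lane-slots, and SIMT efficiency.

step 0: r3 <- 1                      11111111
step 1: eval (r3 < (1 + (tid // 4))) 11111111
step 2: r2 <- min(max(r2, r3), r0)   00001111
step 3: r3 <- (r3 + 1)               00001111
step 4: eval (r3 < (1 + (tid // 4))) 00001111
step 5: r2 <- ((tid - -7) % -2)      11111111

Answer: 6 steps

r2: -1,0,-1,0,-1,0,-1,0
r0: 0,1,2,3,4,5,6,7
r3: 1,1,1,1,2,2,2,2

steps = 6; useful = 36; efficiency = 36/48 = 3/4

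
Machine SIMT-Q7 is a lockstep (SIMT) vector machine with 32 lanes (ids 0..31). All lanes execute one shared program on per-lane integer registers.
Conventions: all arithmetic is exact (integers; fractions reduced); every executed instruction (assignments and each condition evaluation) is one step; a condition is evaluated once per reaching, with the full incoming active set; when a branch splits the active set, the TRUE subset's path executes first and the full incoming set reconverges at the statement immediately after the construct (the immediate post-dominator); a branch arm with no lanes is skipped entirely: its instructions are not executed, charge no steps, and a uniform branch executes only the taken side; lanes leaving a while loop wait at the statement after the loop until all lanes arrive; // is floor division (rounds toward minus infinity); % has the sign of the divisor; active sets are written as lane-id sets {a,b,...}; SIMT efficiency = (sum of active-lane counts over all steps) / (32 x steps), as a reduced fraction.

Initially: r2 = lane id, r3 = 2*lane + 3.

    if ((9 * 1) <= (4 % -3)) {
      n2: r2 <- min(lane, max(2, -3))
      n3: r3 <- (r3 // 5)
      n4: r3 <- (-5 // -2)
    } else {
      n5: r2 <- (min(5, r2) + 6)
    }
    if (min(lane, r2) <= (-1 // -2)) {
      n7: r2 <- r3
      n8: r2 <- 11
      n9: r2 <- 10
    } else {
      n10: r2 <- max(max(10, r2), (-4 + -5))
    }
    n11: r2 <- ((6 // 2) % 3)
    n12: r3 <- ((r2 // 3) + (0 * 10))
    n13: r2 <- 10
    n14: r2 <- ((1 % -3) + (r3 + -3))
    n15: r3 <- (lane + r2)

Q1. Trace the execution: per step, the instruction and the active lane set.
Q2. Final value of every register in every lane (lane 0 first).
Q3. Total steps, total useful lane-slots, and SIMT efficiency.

step 0: eval ((9 * 1) <= (4 % -3))   {0,1,2,3,4,5,6,7,8,9,10,11,12,13,14,15,16,17,18,19,20,21,22,23,24,25,26,27,28,29,30,31}
step 1: r2 <- (min(5, r2) + 6)       {0,1,2,3,4,5,6,7,8,9,10,11,12,13,14,15,16,17,18,19,20,21,22,23,24,25,26,27,28,29,30,31}
step 2: eval (min(lane, r2) <= (-1 // -2)) {0,1,2,3,4,5,6,7,8,9,10,11,12,13,14,15,16,17,18,19,20,21,22,23,24,25,26,27,28,29,30,31}
step 3: r2 <- r3                     {0}
step 4: r2 <- 11                     {0}
step 5: r2 <- 10                     {0}
step 6: r2 <- max(max(10, r2), (-4 + -5)) {1,2,3,4,5,6,7,8,9,10,11,12,13,14,15,16,17,18,19,20,21,22,23,24,25,26,27,28,29,30,31}
step 7: r2 <- ((6 // 2) % 3)         {0,1,2,3,4,5,6,7,8,9,10,11,12,13,14,15,16,17,18,19,20,21,22,23,24,25,26,27,28,29,30,31}
step 8: r3 <- ((r2 // 3) + (0 * 10)) {0,1,2,3,4,5,6,7,8,9,10,11,12,13,14,15,16,17,18,19,20,21,22,23,24,25,26,27,28,29,30,31}
step 9: r2 <- 10                     {0,1,2,3,4,5,6,7,8,9,10,11,12,13,14,15,16,17,18,19,20,21,22,23,24,25,26,27,28,29,30,31}
step 10: r2 <- ((1 % -3) + (r3 + -3)) {0,1,2,3,4,5,6,7,8,9,10,11,12,13,14,15,16,17,18,19,20,21,22,23,24,25,26,27,28,29,30,31}
step 11: r3 <- (lane + r2)            {0,1,2,3,4,5,6,7,8,9,10,11,12,13,14,15,16,17,18,19,20,21,22,23,24,25,26,27,28,29,30,31}

Answer: 12 steps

r2: -5,-5,-5,-5,-5,-5,-5,-5,-5,-5,-5,-5,-5,-5,-5,-5,-5,-5,-5,-5,-5,-5,-5,-5,-5,-5,-5,-5,-5,-5,-5,-5
r3: -5,-4,-3,-2,-1,0,1,2,3,4,5,6,7,8,9,10,11,12,13,14,15,16,17,18,19,20,21,22,23,24,25,26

steps = 12; useful = 290; efficiency = 290/384 = 145/192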